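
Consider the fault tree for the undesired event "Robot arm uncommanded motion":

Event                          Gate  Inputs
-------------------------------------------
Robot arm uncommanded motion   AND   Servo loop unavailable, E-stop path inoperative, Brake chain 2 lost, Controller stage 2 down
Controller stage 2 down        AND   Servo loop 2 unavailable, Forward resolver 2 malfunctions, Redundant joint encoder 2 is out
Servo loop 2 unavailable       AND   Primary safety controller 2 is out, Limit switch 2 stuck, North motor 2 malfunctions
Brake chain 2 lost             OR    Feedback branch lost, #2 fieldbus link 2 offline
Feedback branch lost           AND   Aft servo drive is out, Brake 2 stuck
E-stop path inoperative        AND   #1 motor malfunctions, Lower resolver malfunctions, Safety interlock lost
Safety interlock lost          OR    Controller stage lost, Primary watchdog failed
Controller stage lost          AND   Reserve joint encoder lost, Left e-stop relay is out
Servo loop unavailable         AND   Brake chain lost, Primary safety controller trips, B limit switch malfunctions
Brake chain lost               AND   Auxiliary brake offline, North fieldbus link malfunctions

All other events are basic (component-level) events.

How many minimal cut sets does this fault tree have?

Brake chain lost [AND]: one cut set from each child combined → 1 × 1 = 1 cut set(s).
Servo loop unavailable [AND]: one cut set from each child combined → 1 × 1 × 1 = 1 cut set(s).
Controller stage lost [AND]: one cut set from each child combined → 1 × 1 = 1 cut set(s).
Safety interlock lost [OR]: union of children's cut sets → 2 cut set(s).
E-stop path inoperative [AND]: one cut set from each child combined → 1 × 1 × 2 = 2 cut set(s).
Feedback branch lost [AND]: one cut set from each child combined → 1 × 1 = 1 cut set(s).
Brake chain 2 lost [OR]: union of children's cut sets → 2 cut set(s).
Servo loop 2 unavailable [AND]: one cut set from each child combined → 1 × 1 × 1 = 1 cut set(s).
Controller stage 2 down [AND]: one cut set from each child combined → 1 × 1 × 1 = 1 cut set(s).
Robot arm uncommanded motion [AND]: one cut set from each child combined → 1 × 2 × 2 × 1 = 4 cut set(s).
Minimal cut sets: {#1 motor malfunctions, Aft servo drive is out, Auxiliary brake offline, B limit switch malfunctions, Brake 2 stuck, Forward resolver 2 malfunctions, Left e-stop relay is out, Limit switch 2 stuck, Lower resolver malfunctions, North fieldbus link malfunctions, North motor 2 malfunctions, Primary safety controller 2 is out, Primary safety controller trips, Redundant joint encoder 2 is out, Reserve joint encoder lost}; {#1 motor malfunctions, #2 fieldbus link 2 offline, Auxiliary brake offline, B limit switch malfunctions, Forward resolver 2 malfunctions, Left e-stop relay is out, Limit switch 2 stuck, Lower resolver malfunctions, North fieldbus link malfunctions, North motor 2 malfunctions, Primary safety controller 2 is out, Primary safety controller trips, Redundant joint encoder 2 is out, Reserve joint encoder lost}; {#1 motor malfunctions, Aft servo drive is out, Auxiliary brake offline, B limit switch malfunctions, Brake 2 stuck, Forward resolver 2 malfunctions, Limit switch 2 stuck, Lower resolver malfunctions, North fieldbus link malfunctions, North motor 2 malfunctions, Primary safety controller 2 is out, Primary safety controller trips, Primary watchdog failed, Redundant joint encoder 2 is out}; {#1 motor malfunctions, #2 fieldbus link 2 offline, Auxiliary brake offline, B limit switch malfunctions, Forward resolver 2 malfunctions, Limit switch 2 stuck, Lower resolver malfunctions, North fieldbus link malfunctions, North motor 2 malfunctions, Primary safety controller 2 is out, Primary safety controller trips, Primary watchdog failed, Redundant joint encoder 2 is out}.

4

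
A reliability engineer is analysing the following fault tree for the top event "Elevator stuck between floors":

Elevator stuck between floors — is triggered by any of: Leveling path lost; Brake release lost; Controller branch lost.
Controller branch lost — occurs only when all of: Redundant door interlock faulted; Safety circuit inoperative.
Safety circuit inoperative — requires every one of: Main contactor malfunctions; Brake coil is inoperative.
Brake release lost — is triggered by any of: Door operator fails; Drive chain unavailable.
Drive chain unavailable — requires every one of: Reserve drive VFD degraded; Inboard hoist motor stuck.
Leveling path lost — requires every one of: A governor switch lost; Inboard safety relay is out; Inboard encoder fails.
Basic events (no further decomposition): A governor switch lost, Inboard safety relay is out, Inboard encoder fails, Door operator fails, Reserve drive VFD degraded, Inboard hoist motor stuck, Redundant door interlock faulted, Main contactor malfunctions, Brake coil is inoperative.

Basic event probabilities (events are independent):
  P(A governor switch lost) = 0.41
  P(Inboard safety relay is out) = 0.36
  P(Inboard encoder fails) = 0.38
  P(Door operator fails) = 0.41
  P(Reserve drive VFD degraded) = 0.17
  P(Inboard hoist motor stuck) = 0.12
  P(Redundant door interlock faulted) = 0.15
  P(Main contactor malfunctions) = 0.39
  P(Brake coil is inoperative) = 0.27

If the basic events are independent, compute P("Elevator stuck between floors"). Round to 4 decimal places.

P(Leveling path lost) [AND] = 0.41 × 0.36 × 0.38 = 0.056088
P(Drive chain unavailable) [AND] = 0.17 × 0.12 = 0.020400
P(Brake release lost) [OR] = 1 − (1−0.41) × (1−0.020400) = 0.422036
P(Safety circuit inoperative) [AND] = 0.39 × 0.27 = 0.105300
P(Controller branch lost) [AND] = 0.15 × 0.105300 = 0.015795
P(Elevator stuck between floors) [OR] = 1 − (1−0.056088) × (1−0.422036) × (1−0.015795) = 0.463070
Rounded to 4 decimal places: P(Elevator stuck between floors) ≈ 0.4631.

0.4631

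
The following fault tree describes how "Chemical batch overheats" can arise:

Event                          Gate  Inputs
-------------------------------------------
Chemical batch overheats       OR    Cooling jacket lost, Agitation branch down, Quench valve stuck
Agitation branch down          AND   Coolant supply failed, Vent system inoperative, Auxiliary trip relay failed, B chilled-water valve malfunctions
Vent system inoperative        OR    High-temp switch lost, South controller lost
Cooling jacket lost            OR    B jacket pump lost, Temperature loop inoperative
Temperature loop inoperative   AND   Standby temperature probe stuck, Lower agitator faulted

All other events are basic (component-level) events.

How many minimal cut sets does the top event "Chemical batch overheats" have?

Temperature loop inoperative [AND]: one cut set from each child combined → 1 × 1 = 1 cut set(s).
Cooling jacket lost [OR]: union of children's cut sets → 2 cut set(s).
Vent system inoperative [OR]: union of children's cut sets → 2 cut set(s).
Agitation branch down [AND]: one cut set from each child combined → 1 × 2 × 1 × 1 = 2 cut set(s).
Chemical batch overheats [OR]: union of children's cut sets → 5 cut set(s).
Minimal cut sets: {B jacket pump lost}; {Lower agitator faulted, Standby temperature probe stuck}; {Auxiliary trip relay failed, B chilled-water valve malfunctions, Coolant supply failed, High-temp switch lost}; {Auxiliary trip relay failed, B chilled-water valve malfunctions, Coolant supply failed, South controller lost}; {Quench valve stuck}.

5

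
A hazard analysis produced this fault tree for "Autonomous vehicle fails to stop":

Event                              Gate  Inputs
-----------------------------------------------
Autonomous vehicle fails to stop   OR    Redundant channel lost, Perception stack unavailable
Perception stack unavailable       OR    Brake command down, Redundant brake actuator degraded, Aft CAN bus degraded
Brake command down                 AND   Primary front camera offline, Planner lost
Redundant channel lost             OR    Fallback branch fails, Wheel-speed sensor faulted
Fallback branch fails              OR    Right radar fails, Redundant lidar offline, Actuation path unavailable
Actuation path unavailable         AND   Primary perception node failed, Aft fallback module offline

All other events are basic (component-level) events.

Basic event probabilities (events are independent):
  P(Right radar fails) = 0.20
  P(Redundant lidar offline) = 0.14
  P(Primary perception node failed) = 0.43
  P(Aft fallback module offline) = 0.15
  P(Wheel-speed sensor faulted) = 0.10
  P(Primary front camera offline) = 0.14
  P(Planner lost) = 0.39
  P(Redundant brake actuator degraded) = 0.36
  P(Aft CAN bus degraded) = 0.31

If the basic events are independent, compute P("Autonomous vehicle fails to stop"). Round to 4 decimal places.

0.7582

P(Actuation path unavailable) [AND] = 0.43 × 0.15 = 0.064500
P(Fallback branch fails) [OR] = 1 − (1−0.20) × (1−0.14) × (1−0.064500) = 0.356376
P(Redundant channel lost) [OR] = 1 − (1−0.356376) × (1−0.10) = 0.420738
P(Brake command down) [AND] = 0.14 × 0.39 = 0.054600
P(Perception stack unavailable) [OR] = 1 − (1−0.054600) × (1−0.36) × (1−0.31) = 0.582511
P(Autonomous vehicle fails to stop) [OR] = 1 − (1−0.420738) × (1−0.582511) = 0.758164
Rounded to 4 decimal places: P(Autonomous vehicle fails to stop) ≈ 0.7582.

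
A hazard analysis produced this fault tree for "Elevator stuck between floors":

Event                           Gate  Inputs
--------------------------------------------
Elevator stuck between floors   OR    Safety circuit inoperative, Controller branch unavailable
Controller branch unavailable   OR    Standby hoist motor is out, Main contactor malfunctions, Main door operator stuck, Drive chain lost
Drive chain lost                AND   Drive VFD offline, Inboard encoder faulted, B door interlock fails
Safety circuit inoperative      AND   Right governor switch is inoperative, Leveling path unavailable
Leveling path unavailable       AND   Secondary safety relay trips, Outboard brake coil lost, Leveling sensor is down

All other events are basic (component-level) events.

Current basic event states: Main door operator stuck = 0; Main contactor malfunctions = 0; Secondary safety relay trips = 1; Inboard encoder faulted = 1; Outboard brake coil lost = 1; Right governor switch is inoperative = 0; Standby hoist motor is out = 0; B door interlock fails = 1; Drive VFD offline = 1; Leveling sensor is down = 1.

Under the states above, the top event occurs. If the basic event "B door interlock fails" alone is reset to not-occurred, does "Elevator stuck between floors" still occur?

No

Counterfactual: set "B door interlock fails" to not occurred.
Leveling path unavailable [AND]: Secondary safety relay trips=occurs, Outboard brake coil lost=occurs, Leveling sensor is down=occurs → all inputs occur → occurs.
Safety circuit inoperative [AND]: Right governor switch is inoperative=not, Leveling path unavailable=occurs → not all inputs occur → does not occur.
Drive chain lost [AND]: Drive VFD offline=occurs, Inboard encoder faulted=occurs, B door interlock fails=not → not all inputs occur → does not occur.
Controller branch unavailable [OR]: Standby hoist motor is out=not, Main contactor malfunctions=not, Main door operator stuck=not, Drive chain lost=not → no input occurs → does not occur.
Elevator stuck between floors [OR]: Safety circuit inoperative=not, Controller branch unavailable=not → no input occurs → does not occur.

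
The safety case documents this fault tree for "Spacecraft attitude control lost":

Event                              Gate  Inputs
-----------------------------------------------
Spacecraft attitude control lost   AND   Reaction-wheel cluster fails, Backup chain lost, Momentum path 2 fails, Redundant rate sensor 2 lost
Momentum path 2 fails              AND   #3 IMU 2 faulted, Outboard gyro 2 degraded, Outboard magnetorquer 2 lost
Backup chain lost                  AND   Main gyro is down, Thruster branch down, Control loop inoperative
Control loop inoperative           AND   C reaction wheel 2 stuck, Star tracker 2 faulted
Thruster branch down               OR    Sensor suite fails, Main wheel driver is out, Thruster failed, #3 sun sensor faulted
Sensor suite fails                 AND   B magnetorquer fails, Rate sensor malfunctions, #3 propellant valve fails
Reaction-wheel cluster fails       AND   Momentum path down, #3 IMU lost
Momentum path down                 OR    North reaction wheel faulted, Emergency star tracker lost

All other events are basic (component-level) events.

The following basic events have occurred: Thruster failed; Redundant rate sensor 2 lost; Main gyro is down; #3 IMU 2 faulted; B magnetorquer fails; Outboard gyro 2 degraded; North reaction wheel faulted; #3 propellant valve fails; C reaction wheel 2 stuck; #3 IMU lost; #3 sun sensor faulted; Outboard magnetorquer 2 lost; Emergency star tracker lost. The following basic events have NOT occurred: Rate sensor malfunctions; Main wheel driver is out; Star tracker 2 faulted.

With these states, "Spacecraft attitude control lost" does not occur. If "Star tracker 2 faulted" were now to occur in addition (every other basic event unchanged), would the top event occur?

Counterfactual: set "Star tracker 2 faulted" to occurred.
Momentum path down [OR]: North reaction wheel faulted=occurs, Emergency star tracker lost=occurs → at least one input occurs → occurs.
Reaction-wheel cluster fails [AND]: Momentum path down=occurs, #3 IMU lost=occurs → all inputs occur → occurs.
Sensor suite fails [AND]: B magnetorquer fails=occurs, Rate sensor malfunctions=not, #3 propellant valve fails=occurs → not all inputs occur → does not occur.
Thruster branch down [OR]: Sensor suite fails=not, Main wheel driver is out=not, Thruster failed=occurs, #3 sun sensor faulted=occurs → at least one input occurs → occurs.
Control loop inoperative [AND]: C reaction wheel 2 stuck=occurs, Star tracker 2 faulted=occurs → all inputs occur → occurs.
Backup chain lost [AND]: Main gyro is down=occurs, Thruster branch down=occurs, Control loop inoperative=occurs → all inputs occur → occurs.
Momentum path 2 fails [AND]: #3 IMU 2 faulted=occurs, Outboard gyro 2 degraded=occurs, Outboard magnetorquer 2 lost=occurs → all inputs occur → occurs.
Spacecraft attitude control lost [AND]: Reaction-wheel cluster fails=occurs, Backup chain lost=occurs, Momentum path 2 fails=occurs, Redundant rate sensor 2 lost=occurs → all inputs occur → occurs.

Yes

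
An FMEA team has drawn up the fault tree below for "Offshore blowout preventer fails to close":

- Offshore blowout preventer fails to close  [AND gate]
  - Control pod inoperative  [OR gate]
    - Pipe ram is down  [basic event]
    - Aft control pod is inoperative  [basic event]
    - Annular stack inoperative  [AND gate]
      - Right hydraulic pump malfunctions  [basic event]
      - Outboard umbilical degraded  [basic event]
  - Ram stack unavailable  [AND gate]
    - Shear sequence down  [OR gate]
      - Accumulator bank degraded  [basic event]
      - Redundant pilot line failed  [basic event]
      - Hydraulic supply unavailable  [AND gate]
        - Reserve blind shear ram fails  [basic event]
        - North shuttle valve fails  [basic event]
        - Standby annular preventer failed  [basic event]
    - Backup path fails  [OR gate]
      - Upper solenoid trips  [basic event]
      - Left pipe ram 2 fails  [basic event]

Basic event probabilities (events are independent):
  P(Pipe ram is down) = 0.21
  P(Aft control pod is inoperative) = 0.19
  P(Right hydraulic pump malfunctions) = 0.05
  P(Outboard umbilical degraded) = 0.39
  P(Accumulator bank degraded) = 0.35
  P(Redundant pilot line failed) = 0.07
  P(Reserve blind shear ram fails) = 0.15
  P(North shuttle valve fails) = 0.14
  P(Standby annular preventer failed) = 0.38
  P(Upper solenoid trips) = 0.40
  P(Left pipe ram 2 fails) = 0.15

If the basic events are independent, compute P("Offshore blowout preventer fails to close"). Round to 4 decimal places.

0.0731

P(Annular stack inoperative) [AND] = 0.05 × 0.39 = 0.019500
P(Control pod inoperative) [OR] = 1 − (1−0.21) × (1−0.19) × (1−0.019500) = 0.372578
P(Hydraulic supply unavailable) [AND] = 0.15 × 0.14 × 0.38 = 0.007980
P(Shear sequence down) [OR] = 1 − (1−0.35) × (1−0.07) × (1−0.007980) = 0.400324
P(Backup path fails) [OR] = 1 − (1−0.40) × (1−0.15) = 0.490000
P(Ram stack unavailable) [AND] = 0.400324 × 0.490000 = 0.196159
P(Offshore blowout preventer fails to close) [AND] = 0.372578 × 0.196159 = 0.073085
Rounded to 4 decimal places: P(Offshore blowout preventer fails to close) ≈ 0.0731.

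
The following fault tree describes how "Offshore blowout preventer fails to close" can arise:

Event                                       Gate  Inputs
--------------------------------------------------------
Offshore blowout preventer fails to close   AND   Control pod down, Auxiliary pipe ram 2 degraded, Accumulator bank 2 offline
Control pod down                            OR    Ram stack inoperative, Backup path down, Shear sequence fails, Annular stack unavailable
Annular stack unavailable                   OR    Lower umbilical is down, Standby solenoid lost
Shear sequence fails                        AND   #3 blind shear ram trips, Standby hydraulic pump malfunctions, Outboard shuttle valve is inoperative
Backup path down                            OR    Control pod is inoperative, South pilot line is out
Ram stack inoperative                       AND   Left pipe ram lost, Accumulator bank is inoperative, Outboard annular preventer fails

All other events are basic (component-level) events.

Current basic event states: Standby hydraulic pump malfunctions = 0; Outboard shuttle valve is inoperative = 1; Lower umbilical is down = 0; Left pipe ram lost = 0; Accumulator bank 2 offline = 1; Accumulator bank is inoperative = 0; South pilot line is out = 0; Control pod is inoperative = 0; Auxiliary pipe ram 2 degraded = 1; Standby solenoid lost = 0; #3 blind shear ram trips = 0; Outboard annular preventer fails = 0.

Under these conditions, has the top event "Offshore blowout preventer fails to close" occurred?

Ram stack inoperative [AND]: Left pipe ram lost=not, Accumulator bank is inoperative=not, Outboard annular preventer fails=not → not all inputs occur → does not occur.
Backup path down [OR]: Control pod is inoperative=not, South pilot line is out=not → no input occurs → does not occur.
Shear sequence fails [AND]: #3 blind shear ram trips=not, Standby hydraulic pump malfunctions=not, Outboard shuttle valve is inoperative=occurs → not all inputs occur → does not occur.
Annular stack unavailable [OR]: Lower umbilical is down=not, Standby solenoid lost=not → no input occurs → does not occur.
Control pod down [OR]: Ram stack inoperative=not, Backup path down=not, Shear sequence fails=not, Annular stack unavailable=not → no input occurs → does not occur.
Offshore blowout preventer fails to close [AND]: Control pod down=not, Auxiliary pipe ram 2 degraded=occurs, Accumulator bank 2 offline=occurs → not all inputs occur → does not occur.

No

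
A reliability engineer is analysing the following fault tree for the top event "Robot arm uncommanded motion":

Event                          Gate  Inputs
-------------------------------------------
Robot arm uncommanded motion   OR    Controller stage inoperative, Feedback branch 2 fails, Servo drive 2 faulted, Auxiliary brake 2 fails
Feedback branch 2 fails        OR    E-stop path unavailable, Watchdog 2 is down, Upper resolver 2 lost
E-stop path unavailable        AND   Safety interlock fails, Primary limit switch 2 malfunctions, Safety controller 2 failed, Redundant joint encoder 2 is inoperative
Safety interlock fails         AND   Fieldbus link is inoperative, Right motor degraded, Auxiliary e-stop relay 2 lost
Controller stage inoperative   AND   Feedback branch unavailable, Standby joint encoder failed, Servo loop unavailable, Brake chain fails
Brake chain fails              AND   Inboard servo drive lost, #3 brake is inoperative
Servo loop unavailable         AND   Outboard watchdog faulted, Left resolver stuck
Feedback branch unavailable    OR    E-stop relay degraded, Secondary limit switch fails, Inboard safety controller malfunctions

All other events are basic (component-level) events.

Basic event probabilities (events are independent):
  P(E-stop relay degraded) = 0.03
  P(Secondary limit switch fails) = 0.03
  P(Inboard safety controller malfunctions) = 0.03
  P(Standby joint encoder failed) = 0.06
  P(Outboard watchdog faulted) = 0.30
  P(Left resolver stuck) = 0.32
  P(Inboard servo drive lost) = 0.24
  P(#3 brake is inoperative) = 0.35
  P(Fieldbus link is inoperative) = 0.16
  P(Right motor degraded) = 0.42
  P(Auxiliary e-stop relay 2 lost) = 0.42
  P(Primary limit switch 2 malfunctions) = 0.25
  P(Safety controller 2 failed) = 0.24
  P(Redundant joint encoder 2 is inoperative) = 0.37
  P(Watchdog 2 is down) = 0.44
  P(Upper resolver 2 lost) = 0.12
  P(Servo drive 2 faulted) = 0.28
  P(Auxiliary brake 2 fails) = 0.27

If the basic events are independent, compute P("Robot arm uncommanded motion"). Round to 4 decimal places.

P(Feedback branch unavailable) [OR] = 1 − (1−0.03) × (1−0.03) × (1−0.03) = 0.087327
P(Servo loop unavailable) [AND] = 0.30 × 0.32 = 0.096000
P(Brake chain fails) [AND] = 0.24 × 0.35 = 0.084000
P(Controller stage inoperative) [AND] = 0.087327 × 0.06 × 0.096000 × 0.084000 = 0.000042
P(Safety interlock fails) [AND] = 0.16 × 0.42 × 0.42 = 0.028224
P(E-stop path unavailable) [AND] = 0.028224 × 0.25 × 0.24 × 0.37 = 0.000627
P(Feedback branch 2 fails) [OR] = 1 − (1−0.000627) × (1−0.44) × (1−0.12) = 0.507509
P(Robot arm uncommanded motion) [OR] = 1 − (1−0.000042) × (1−0.507509) × (1−0.28) × (1−0.27) = 0.741158
Rounded to 4 decimal places: P(Robot arm uncommanded motion) ≈ 0.7412.

0.7412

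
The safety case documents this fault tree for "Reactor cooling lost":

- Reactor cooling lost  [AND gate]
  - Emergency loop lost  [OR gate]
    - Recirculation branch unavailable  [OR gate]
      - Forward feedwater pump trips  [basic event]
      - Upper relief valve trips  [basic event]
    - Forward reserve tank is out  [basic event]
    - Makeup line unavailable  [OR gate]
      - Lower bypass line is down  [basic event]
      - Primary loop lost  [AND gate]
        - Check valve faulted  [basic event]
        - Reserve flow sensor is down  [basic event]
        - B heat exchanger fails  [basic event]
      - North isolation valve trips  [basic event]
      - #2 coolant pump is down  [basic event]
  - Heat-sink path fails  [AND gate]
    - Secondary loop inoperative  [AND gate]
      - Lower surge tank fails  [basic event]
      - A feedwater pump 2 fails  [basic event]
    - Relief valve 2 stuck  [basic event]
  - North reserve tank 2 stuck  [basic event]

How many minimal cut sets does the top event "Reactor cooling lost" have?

7

Recirculation branch unavailable [OR]: union of children's cut sets → 2 cut set(s).
Primary loop lost [AND]: one cut set from each child combined → 1 × 1 × 1 = 1 cut set(s).
Makeup line unavailable [OR]: union of children's cut sets → 4 cut set(s).
Emergency loop lost [OR]: union of children's cut sets → 7 cut set(s).
Secondary loop inoperative [AND]: one cut set from each child combined → 1 × 1 = 1 cut set(s).
Heat-sink path fails [AND]: one cut set from each child combined → 1 × 1 = 1 cut set(s).
Reactor cooling lost [AND]: one cut set from each child combined → 7 × 1 × 1 = 7 cut set(s).
Minimal cut sets: {A feedwater pump 2 fails, Forward feedwater pump trips, Lower surge tank fails, North reserve tank 2 stuck, Relief valve 2 stuck}; {A feedwater pump 2 fails, Lower surge tank fails, North reserve tank 2 stuck, Relief valve 2 stuck, Upper relief valve trips}; {A feedwater pump 2 fails, Forward reserve tank is out, Lower surge tank fails, North reserve tank 2 stuck, Relief valve 2 stuck}; {A feedwater pump 2 fails, Lower bypass line is down, Lower surge tank fails, North reserve tank 2 stuck, Relief valve 2 stuck}; {A feedwater pump 2 fails, B heat exchanger fails, Check valve faulted, Lower surge tank fails, North reserve tank 2 stuck, Relief valve 2 stuck, Reserve flow sensor is down}; {A feedwater pump 2 fails, Lower surge tank fails, North isolation valve trips, North reserve tank 2 stuck, Relief valve 2 stuck}; {#2 coolant pump is down, A feedwater pump 2 fails, Lower surge tank fails, North reserve tank 2 stuck, Relief valve 2 stuck}.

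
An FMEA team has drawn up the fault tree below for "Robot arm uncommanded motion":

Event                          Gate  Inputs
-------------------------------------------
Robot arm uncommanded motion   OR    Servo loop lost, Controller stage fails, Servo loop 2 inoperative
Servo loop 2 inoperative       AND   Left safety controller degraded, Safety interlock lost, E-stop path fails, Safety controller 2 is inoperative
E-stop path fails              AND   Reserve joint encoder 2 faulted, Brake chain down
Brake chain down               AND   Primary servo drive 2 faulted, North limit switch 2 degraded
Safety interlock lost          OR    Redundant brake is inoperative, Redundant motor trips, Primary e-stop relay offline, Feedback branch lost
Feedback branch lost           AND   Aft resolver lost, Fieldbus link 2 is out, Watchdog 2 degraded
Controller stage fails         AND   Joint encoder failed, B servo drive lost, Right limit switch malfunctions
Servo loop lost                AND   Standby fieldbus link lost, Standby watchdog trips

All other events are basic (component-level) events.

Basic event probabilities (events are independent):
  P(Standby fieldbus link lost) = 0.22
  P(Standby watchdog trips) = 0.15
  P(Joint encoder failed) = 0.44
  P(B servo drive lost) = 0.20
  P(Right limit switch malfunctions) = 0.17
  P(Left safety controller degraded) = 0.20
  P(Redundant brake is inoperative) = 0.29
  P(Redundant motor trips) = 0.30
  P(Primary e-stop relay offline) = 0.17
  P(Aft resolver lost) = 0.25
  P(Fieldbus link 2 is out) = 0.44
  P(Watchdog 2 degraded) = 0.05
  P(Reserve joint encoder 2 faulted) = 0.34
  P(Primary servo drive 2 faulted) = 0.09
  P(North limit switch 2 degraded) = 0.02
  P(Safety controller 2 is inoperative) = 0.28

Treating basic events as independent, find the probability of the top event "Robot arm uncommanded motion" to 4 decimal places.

0.0475

P(Servo loop lost) [AND] = 0.22 × 0.15 = 0.033000
P(Controller stage fails) [AND] = 0.44 × 0.20 × 0.17 = 0.014960
P(Feedback branch lost) [AND] = 0.25 × 0.44 × 0.05 = 0.005500
P(Safety interlock lost) [OR] = 1 − (1−0.29) × (1−0.30) × (1−0.17) × (1−0.005500) = 0.589759
P(Brake chain down) [AND] = 0.09 × 0.02 = 0.001800
P(E-stop path fails) [AND] = 0.34 × 0.001800 = 0.000612
P(Servo loop 2 inoperative) [AND] = 0.20 × 0.589759 × 0.000612 × 0.28 = 0.000020
P(Robot arm uncommanded motion) [OR] = 1 − (1−0.033000) × (1−0.014960) × (1−0.000020) = 0.047485
Rounded to 4 decimal places: P(Robot arm uncommanded motion) ≈ 0.0475.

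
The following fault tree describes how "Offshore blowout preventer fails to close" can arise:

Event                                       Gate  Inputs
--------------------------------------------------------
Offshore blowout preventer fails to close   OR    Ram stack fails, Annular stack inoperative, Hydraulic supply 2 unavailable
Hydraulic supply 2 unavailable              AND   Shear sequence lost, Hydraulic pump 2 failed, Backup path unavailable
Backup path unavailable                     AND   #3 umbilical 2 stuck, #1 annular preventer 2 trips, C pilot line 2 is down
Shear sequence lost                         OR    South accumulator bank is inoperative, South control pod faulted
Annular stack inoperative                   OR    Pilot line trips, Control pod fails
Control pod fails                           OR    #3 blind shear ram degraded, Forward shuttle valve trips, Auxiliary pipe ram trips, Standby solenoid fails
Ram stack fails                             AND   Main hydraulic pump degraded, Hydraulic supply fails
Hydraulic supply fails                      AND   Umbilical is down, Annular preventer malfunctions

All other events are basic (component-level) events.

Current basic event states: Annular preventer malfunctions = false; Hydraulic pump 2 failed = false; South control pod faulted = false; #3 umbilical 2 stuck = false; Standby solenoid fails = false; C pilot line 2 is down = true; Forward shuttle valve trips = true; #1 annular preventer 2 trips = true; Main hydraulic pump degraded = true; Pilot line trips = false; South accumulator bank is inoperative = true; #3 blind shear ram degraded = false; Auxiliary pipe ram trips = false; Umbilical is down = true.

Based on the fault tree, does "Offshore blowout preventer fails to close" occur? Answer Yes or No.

Hydraulic supply fails [AND]: Umbilical is down=occurs, Annular preventer malfunctions=not → not all inputs occur → does not occur.
Ram stack fails [AND]: Main hydraulic pump degraded=occurs, Hydraulic supply fails=not → not all inputs occur → does not occur.
Control pod fails [OR]: #3 blind shear ram degraded=not, Forward shuttle valve trips=occurs, Auxiliary pipe ram trips=not, Standby solenoid fails=not → at least one input occurs → occurs.
Annular stack inoperative [OR]: Pilot line trips=not, Control pod fails=occurs → at least one input occurs → occurs.
Shear sequence lost [OR]: South accumulator bank is inoperative=occurs, South control pod faulted=not → at least one input occurs → occurs.
Backup path unavailable [AND]: #3 umbilical 2 stuck=not, #1 annular preventer 2 trips=occurs, C pilot line 2 is down=occurs → not all inputs occur → does not occur.
Hydraulic supply 2 unavailable [AND]: Shear sequence lost=occurs, Hydraulic pump 2 failed=not, Backup path unavailable=not → not all inputs occur → does not occur.
Offshore blowout preventer fails to close [OR]: Ram stack fails=not, Annular stack inoperative=occurs, Hydraulic supply 2 unavailable=not → at least one input occurs → occurs.

Yes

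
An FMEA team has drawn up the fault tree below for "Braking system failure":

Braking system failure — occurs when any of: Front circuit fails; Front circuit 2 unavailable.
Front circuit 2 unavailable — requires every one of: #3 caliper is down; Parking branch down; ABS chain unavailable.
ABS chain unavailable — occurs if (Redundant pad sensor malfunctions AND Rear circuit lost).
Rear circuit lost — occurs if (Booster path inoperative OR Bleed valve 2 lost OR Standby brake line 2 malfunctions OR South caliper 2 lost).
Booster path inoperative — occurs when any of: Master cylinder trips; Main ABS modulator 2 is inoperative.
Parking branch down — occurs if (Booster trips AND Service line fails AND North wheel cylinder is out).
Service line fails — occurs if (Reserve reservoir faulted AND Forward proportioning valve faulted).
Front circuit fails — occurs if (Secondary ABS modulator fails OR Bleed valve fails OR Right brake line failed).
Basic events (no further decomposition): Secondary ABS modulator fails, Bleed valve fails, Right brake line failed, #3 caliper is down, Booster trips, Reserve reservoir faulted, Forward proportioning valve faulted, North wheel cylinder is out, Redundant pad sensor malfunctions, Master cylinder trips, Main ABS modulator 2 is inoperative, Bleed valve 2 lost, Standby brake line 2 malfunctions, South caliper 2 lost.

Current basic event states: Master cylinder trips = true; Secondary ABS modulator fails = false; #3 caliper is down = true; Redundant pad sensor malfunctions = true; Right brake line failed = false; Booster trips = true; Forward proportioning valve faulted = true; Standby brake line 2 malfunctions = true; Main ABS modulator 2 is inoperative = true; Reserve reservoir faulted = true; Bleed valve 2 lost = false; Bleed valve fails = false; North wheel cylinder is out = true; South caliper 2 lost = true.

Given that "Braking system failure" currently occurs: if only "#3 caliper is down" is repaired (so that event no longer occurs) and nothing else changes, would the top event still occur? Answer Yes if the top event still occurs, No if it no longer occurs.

No

Counterfactual: set "#3 caliper is down" to not occurred.
Front circuit fails [OR]: Secondary ABS modulator fails=not, Bleed valve fails=not, Right brake line failed=not → no input occurs → does not occur.
Service line fails [AND]: Reserve reservoir faulted=occurs, Forward proportioning valve faulted=occurs → all inputs occur → occurs.
Parking branch down [AND]: Booster trips=occurs, Service line fails=occurs, North wheel cylinder is out=occurs → all inputs occur → occurs.
Booster path inoperative [OR]: Master cylinder trips=occurs, Main ABS modulator 2 is inoperative=occurs → at least one input occurs → occurs.
Rear circuit lost [OR]: Booster path inoperative=occurs, Bleed valve 2 lost=not, Standby brake line 2 malfunctions=occurs, South caliper 2 lost=occurs → at least one input occurs → occurs.
ABS chain unavailable [AND]: Redundant pad sensor malfunctions=occurs, Rear circuit lost=occurs → all inputs occur → occurs.
Front circuit 2 unavailable [AND]: #3 caliper is down=not, Parking branch down=occurs, ABS chain unavailable=occurs → not all inputs occur → does not occur.
Braking system failure [OR]: Front circuit fails=not, Front circuit 2 unavailable=not → no input occurs → does not occur.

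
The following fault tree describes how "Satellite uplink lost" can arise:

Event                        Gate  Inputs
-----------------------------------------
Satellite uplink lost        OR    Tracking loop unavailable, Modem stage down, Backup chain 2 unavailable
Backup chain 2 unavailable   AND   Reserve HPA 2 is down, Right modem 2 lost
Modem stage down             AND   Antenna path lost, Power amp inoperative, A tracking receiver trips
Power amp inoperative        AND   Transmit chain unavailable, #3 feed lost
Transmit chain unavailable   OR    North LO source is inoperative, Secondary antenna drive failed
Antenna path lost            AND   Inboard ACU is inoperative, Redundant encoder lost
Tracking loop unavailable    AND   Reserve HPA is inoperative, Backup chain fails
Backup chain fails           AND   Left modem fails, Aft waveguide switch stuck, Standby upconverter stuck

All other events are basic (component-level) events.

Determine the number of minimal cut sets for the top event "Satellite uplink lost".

4

Backup chain fails [AND]: one cut set from each child combined → 1 × 1 × 1 = 1 cut set(s).
Tracking loop unavailable [AND]: one cut set from each child combined → 1 × 1 = 1 cut set(s).
Antenna path lost [AND]: one cut set from each child combined → 1 × 1 = 1 cut set(s).
Transmit chain unavailable [OR]: union of children's cut sets → 2 cut set(s).
Power amp inoperative [AND]: one cut set from each child combined → 2 × 1 = 2 cut set(s).
Modem stage down [AND]: one cut set from each child combined → 1 × 2 × 1 = 2 cut set(s).
Backup chain 2 unavailable [AND]: one cut set from each child combined → 1 × 1 = 1 cut set(s).
Satellite uplink lost [OR]: union of children's cut sets → 4 cut set(s).
Minimal cut sets: {Aft waveguide switch stuck, Left modem fails, Reserve HPA is inoperative, Standby upconverter stuck}; {#3 feed lost, A tracking receiver trips, Inboard ACU is inoperative, North LO source is inoperative, Redundant encoder lost}; {#3 feed lost, A tracking receiver trips, Inboard ACU is inoperative, Redundant encoder lost, Secondary antenna drive failed}; {Reserve HPA 2 is down, Right modem 2 lost}.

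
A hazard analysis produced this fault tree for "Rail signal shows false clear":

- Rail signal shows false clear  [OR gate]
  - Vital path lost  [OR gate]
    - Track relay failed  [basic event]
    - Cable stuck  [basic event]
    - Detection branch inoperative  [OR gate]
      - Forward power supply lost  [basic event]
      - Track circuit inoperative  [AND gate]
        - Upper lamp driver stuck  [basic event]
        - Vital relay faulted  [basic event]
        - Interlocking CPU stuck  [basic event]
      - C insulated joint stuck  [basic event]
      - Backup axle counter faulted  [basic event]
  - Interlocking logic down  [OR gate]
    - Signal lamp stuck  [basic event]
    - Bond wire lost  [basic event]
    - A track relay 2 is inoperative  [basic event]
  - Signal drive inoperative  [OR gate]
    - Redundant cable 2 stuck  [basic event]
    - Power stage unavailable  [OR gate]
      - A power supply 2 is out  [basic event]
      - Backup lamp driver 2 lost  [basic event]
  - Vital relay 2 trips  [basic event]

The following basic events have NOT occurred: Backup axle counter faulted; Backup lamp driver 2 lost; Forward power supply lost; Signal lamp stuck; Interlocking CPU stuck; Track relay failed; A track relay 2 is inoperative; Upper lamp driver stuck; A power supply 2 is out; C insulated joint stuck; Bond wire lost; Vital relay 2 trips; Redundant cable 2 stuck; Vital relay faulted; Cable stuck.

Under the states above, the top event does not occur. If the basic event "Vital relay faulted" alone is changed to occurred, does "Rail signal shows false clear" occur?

Counterfactual: set "Vital relay faulted" to occurred.
Track circuit inoperative [AND]: Upper lamp driver stuck=not, Vital relay faulted=occurs, Interlocking CPU stuck=not → not all inputs occur → does not occur.
Detection branch inoperative [OR]: Forward power supply lost=not, Track circuit inoperative=not, C insulated joint stuck=not, Backup axle counter faulted=not → no input occurs → does not occur.
Vital path lost [OR]: Track relay failed=not, Cable stuck=not, Detection branch inoperative=not → no input occurs → does not occur.
Interlocking logic down [OR]: Signal lamp stuck=not, Bond wire lost=not, A track relay 2 is inoperative=not → no input occurs → does not occur.
Power stage unavailable [OR]: A power supply 2 is out=not, Backup lamp driver 2 lost=not → no input occurs → does not occur.
Signal drive inoperative [OR]: Redundant cable 2 stuck=not, Power stage unavailable=not → no input occurs → does not occur.
Rail signal shows false clear [OR]: Vital path lost=not, Interlocking logic down=not, Signal drive inoperative=not, Vital relay 2 trips=not → no input occurs → does not occur.

No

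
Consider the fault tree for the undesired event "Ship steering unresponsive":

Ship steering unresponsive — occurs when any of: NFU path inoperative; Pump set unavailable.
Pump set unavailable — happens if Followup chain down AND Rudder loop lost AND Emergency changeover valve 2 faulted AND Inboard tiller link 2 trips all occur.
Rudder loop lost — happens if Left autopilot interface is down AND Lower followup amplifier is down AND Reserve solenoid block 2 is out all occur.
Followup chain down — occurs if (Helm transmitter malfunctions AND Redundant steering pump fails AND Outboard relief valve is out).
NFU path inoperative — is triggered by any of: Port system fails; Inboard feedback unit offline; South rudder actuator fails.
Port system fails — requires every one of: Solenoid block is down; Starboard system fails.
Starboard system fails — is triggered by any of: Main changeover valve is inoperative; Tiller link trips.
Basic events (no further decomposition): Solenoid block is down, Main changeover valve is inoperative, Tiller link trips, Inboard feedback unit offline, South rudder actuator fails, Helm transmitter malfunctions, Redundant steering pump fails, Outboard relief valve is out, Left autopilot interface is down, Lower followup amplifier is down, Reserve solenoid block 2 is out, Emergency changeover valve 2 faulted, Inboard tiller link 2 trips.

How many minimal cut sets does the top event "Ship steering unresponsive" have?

Starboard system fails [OR]: union of children's cut sets → 2 cut set(s).
Port system fails [AND]: one cut set from each child combined → 1 × 2 = 2 cut set(s).
NFU path inoperative [OR]: union of children's cut sets → 4 cut set(s).
Followup chain down [AND]: one cut set from each child combined → 1 × 1 × 1 = 1 cut set(s).
Rudder loop lost [AND]: one cut set from each child combined → 1 × 1 × 1 = 1 cut set(s).
Pump set unavailable [AND]: one cut set from each child combined → 1 × 1 × 1 × 1 = 1 cut set(s).
Ship steering unresponsive [OR]: union of children's cut sets → 5 cut set(s).
Minimal cut sets: {Main changeover valve is inoperative, Solenoid block is down}; {Solenoid block is down, Tiller link trips}; {Inboard feedback unit offline}; {South rudder actuator fails}; {Emergency changeover valve 2 faulted, Helm transmitter malfunctions, Inboard tiller link 2 trips, Left autopilot interface is down, Lower followup amplifier is down, Outboard relief valve is out, Redundant steering pump fails, Reserve solenoid block 2 is out}.

5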